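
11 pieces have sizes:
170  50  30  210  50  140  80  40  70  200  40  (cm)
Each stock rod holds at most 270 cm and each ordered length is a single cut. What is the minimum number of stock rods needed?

Total = 210 + 200 + 170 + 140 + 80 + 70 + 50 + 50 + 40 + 40 + 30 = 1080 cm.
Lower bound: ⌈1080/270⌉ = 4 stock rods.
A packing using 5 stock rods:
  stock rod 1: 210 + 50 = 260
  stock rod 2: 200 + 70 = 270
  stock rod 3: 170 + 80 = 250
  stock rod 4: 140 + 50 + 40 + 40 = 270
  stock rod 5: 30 = 30
No arrangement into 4 stock rods stays within capacity, so 5 is optimal.

5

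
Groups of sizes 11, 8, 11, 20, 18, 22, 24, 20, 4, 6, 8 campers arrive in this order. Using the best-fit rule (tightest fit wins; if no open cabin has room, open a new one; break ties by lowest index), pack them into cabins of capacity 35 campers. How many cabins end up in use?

  11 → cabin 1 (new)  [load 11/35]
  8 → cabin 1  [load 19/35]
  11 → cabin 1  [load 30/35]
  20 → cabin 2 (new)  [load 20/35]
  18 → cabin 3 (new)  [load 18/35]
  22 → cabin 4 (new)  [load 22/35]
  24 → cabin 5 (new)  [load 24/35]
  20 → cabin 6 (new)  [load 20/35]
  4 → cabin 1  [load 34/35]
  6 → cabin 5  [load 30/35]
  8 → cabin 4  [load 30/35]
6 cabins opened.

6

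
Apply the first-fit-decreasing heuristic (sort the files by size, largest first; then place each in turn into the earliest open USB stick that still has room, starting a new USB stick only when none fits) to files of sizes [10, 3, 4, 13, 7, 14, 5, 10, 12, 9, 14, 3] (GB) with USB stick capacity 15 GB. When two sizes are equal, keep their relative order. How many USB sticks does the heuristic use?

8

Sorted descending: 14, 14, 13, 12, 10, 10, 9, 7, 5, 4, 3, 3.
  14 → USB stick 1 (new)  [load 14/15]
  14 → USB stick 2 (new)  [load 14/15]
  13 → USB stick 3 (new)  [load 13/15]
  12 → USB stick 4 (new)  [load 12/15]
  10 → USB stick 5 (new)  [load 10/15]
  10 → USB stick 6 (new)  [load 10/15]
  9 → USB stick 7 (new)  [load 9/15]
  7 → USB stick 8 (new)  [load 7/15]
  5 → USB stick 5  [load 15/15]
  4 → USB stick 6  [load 14/15]
  3 → USB stick 4  [load 15/15]
  3 → USB stick 7  [load 12/15]
8 USB sticks opened.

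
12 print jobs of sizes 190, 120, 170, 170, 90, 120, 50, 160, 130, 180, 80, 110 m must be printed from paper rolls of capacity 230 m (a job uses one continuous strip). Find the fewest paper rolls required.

Total = 190 + 180 + 170 + 170 + 160 + 130 + 120 + 120 + 110 + 90 + 80 + 50 = 1570 m.
Lower bound: ⌈1570/230⌉ = 7 paper rolls.
Also, 8 print jobs each exceed 115 m, and no two of those can share a roll, so at least 8 paper rolls are needed.
A packing using 8 paper rolls:
  roll 1: 190 = 190
  roll 2: 180 + 50 = 230
  roll 3: 170 = 170
  roll 4: 170 = 170
  roll 5: 160 = 160
  roll 6: 130 + 90 = 220
  roll 7: 120 + 110 = 230
  roll 8: 120 + 80 = 200
This matches the lower bound, so 8 is optimal.

8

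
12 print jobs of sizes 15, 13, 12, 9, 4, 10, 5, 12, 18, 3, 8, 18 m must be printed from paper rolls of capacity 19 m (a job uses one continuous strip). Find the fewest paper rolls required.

Total = 18 + 18 + 15 + 13 + 12 + 12 + 10 + 9 + 8 + 5 + 4 + 3 = 127 m.
Lower bound: ⌈127/19⌉ = 7 paper rolls.
A packing using 8 paper rolls:
  roll 1: 18 = 18
  roll 2: 18 = 18
  roll 3: 15 + 4 = 19
  roll 4: 13 + 5 = 18
  roll 5: 12 + 3 = 15
  roll 6: 12 = 12
  roll 7: 10 + 9 = 19
  roll 8: 8 = 8
No arrangement into 7 paper rolls stays within capacity, so 8 is optimal.

8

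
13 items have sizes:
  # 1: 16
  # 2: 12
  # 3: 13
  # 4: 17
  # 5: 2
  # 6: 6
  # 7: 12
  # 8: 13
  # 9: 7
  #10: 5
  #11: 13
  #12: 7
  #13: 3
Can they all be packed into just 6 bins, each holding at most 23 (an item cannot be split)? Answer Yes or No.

No

Total = 126; ⌈126/23⌉ = 6.
7 items each exceed half the capacity and cannot share a bin, forcing at least 7 bins.
At least 7 bins are required, but only 6 are allowed.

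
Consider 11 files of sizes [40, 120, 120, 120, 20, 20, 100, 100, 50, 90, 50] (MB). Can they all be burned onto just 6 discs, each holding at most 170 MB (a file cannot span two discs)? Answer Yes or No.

Yes

A valid assignment using 6 discs:
  disc 1: 120 + 50 = 170
  disc 2: 120 + 50 = 170
  disc 3: 120 + 40 = 160
  disc 4: 100 + 20 + 20 = 140
  disc 5: 100 = 100
  disc 6: 90 = 90
Every load is within 170 MB, so 6 discs suffice.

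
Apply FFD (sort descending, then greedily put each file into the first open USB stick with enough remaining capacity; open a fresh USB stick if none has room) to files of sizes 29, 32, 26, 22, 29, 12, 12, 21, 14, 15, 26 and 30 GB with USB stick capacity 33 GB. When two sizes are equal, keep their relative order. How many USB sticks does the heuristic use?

10

Sorted descending: 32, 30, 29, 29, 26, 26, 22, 21, 15, 14, 12, 12.
  32 → USB stick 1 (new)  [load 32/33]
  30 → USB stick 2 (new)  [load 30/33]
  29 → USB stick 3 (new)  [load 29/33]
  29 → USB stick 4 (new)  [load 29/33]
  26 → USB stick 5 (new)  [load 26/33]
  26 → USB stick 6 (new)  [load 26/33]
  22 → USB stick 7 (new)  [load 22/33]
  21 → USB stick 8 (new)  [load 21/33]
  15 → USB stick 9 (new)  [load 15/33]
  14 → USB stick 9  [load 29/33]
  12 → USB stick 8  [load 33/33]
  12 → USB stick 10 (new)  [load 12/33]
10 USB sticks opened.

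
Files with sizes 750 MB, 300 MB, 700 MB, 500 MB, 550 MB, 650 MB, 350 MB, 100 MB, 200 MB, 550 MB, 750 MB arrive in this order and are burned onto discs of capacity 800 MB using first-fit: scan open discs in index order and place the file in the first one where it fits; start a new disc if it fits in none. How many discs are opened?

8

  750 → disc 1 (new)  [load 750/800]
  300 → disc 2 (new)  [load 300/800]
  700 → disc 3 (new)  [load 700/800]
  500 → disc 2  [load 800/800]
  550 → disc 4 (new)  [load 550/800]
  650 → disc 5 (new)  [load 650/800]
  350 → disc 6 (new)  [load 350/800]
  100 → disc 3  [load 800/800]
  200 → disc 4  [load 750/800]
  550 → disc 7 (new)  [load 550/800]
  750 → disc 8 (new)  [load 750/800]
8 discs opened.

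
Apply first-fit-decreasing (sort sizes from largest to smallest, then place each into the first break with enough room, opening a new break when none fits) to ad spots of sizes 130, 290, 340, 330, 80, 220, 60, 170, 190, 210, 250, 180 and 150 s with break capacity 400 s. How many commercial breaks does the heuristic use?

Sorted descending: 340, 330, 290, 250, 220, 210, 190, 180, 170, 150, 130, 80, 60.
  340 → break 1 (new)  [load 340/400]
  330 → break 2 (new)  [load 330/400]
  290 → break 3 (new)  [load 290/400]
  250 → break 4 (new)  [load 250/400]
  220 → break 5 (new)  [load 220/400]
  210 → break 6 (new)  [load 210/400]
  190 → break 6  [load 400/400]
  180 → break 5  [load 400/400]
  170 → break 7 (new)  [load 170/400]
  150 → break 4  [load 400/400]
  130 → break 7  [load 300/400]
  80 → break 3  [load 370/400]
  60 → break 1  [load 400/400]
7 commercial breaks opened.

7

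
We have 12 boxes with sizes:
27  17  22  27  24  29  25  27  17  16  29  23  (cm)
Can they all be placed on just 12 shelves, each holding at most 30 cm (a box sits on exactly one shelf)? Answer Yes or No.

A valid assignment using 12 shelves:
  shelf 1: 29 = 29
  shelf 2: 29 = 29
  shelf 3: 27 = 27
  shelf 4: 27 = 27
  shelf 5: 27 = 27
  shelf 6: 25 = 25
  shelf 7: 24 = 24
  shelf 8: 23 = 23
  shelf 9: 22 = 22
  shelf 10: 17 = 17
  shelf 11: 17 = 17
  shelf 12: 16 = 16
Every load is within 30 cm, so 12 shelves suffice.

Yes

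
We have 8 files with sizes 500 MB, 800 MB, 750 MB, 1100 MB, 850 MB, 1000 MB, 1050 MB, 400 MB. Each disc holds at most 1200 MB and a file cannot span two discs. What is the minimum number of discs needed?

Total = 1100 + 1050 + 1000 + 850 + 800 + 750 + 500 + 400 = 6450 MB.
Lower bound: ⌈6450/1200⌉ = 6 discs.
A packing using 7 discs:
  disc 1: 1100 = 1100
  disc 2: 1050 = 1050
  disc 3: 1000 = 1000
  disc 4: 850 = 850
  disc 5: 800 + 400 = 1200
  disc 6: 750 = 750
  disc 7: 500 = 500
No arrangement into 6 discs stays within capacity, so 7 is optimal.

7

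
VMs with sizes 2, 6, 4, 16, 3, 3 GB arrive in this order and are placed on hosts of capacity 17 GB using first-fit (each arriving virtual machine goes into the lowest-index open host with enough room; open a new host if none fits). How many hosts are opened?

  2 → host 1 (new)  [load 2/17]
  6 → host 1  [load 8/17]
  4 → host 1  [load 12/17]
  16 → host 2 (new)  [load 16/17]
  3 → host 1  [load 15/17]
  3 → host 3 (new)  [load 3/17]
3 hosts opened.

3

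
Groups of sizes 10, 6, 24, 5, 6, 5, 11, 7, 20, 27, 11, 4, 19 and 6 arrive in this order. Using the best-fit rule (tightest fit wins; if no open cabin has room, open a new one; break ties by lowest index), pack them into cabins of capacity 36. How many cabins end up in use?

  10 → cabin 1 (new)  [load 10/36]
  6 → cabin 1  [load 16/36]
  24 → cabin 2 (new)  [load 24/36]
  5 → cabin 2  [load 29/36]
  6 → cabin 2  [load 35/36]
  5 → cabin 1  [load 21/36]
  11 → cabin 1  [load 32/36]
  7 → cabin 3 (new)  [load 7/36]
  20 → cabin 3  [load 27/36]
  27 → cabin 4 (new)  [load 27/36]
  11 → cabin 5 (new)  [load 11/36]
  4 → cabin 1  [load 36/36]
  19 → cabin 5  [load 30/36]
  6 → cabin 5  [load 36/36]
5 cabins opened.

5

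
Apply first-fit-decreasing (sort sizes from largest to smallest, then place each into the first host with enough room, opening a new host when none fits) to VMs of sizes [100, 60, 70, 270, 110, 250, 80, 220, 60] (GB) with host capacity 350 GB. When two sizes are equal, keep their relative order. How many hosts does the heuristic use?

4

Sorted descending: 270, 250, 220, 110, 100, 80, 70, 60, 60.
  270 → host 1 (new)  [load 270/350]
  250 → host 2 (new)  [load 250/350]
  220 → host 3 (new)  [load 220/350]
  110 → host 3  [load 330/350]
  100 → host 2  [load 350/350]
  80 → host 1  [load 350/350]
  70 → host 4 (new)  [load 70/350]
  60 → host 4  [load 130/350]
  60 → host 4  [load 190/350]
4 hosts opened.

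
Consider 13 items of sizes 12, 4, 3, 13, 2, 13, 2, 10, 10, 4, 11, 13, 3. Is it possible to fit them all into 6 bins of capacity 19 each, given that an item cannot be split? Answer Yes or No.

Total = 100; ⌈100/19⌉ = 6.
7 items each exceed half the capacity and cannot share a bin, forcing at least 7 bins.
At least 7 bins are required, but only 6 are allowed.

No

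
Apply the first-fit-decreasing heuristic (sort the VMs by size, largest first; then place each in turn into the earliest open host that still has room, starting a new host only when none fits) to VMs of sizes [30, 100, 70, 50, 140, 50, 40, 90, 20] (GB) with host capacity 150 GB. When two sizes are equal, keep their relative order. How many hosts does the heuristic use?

5

Sorted descending: 140, 100, 90, 70, 50, 50, 40, 30, 20.
  140 → host 1 (new)  [load 140/150]
  100 → host 2 (new)  [load 100/150]
  90 → host 3 (new)  [load 90/150]
  70 → host 4 (new)  [load 70/150]
  50 → host 2  [load 150/150]
  50 → host 3  [load 140/150]
  40 → host 4  [load 110/150]
  30 → host 4  [load 140/150]
  20 → host 5 (new)  [load 20/150]
5 hosts opened.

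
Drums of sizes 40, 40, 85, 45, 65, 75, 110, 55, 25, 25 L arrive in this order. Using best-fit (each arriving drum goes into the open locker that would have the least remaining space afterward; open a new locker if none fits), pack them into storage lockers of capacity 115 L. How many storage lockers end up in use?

6

  40 → locker 1 (new)  [load 40/115]
  40 → locker 1  [load 80/115]
  85 → locker 2 (new)  [load 85/115]
  45 → locker 3 (new)  [load 45/115]
  65 → locker 3  [load 110/115]
  75 → locker 4 (new)  [load 75/115]
  110 → locker 5 (new)  [load 110/115]
  55 → locker 6 (new)  [load 55/115]
  25 → locker 2  [load 110/115]
  25 → locker 1  [load 105/115]
6 storage lockers opened.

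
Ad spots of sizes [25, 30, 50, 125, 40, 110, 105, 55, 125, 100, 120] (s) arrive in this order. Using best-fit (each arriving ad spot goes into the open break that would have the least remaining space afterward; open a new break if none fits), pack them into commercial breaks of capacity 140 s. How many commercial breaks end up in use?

8

  25 → break 1 (new)  [load 25/140]
  30 → break 1  [load 55/140]
  50 → break 1  [load 105/140]
  125 → break 2 (new)  [load 125/140]
  40 → break 3 (new)  [load 40/140]
  110 → break 4 (new)  [load 110/140]
  105 → break 5 (new)  [load 105/140]
  55 → break 3  [load 95/140]
  125 → break 6 (new)  [load 125/140]
  100 → break 7 (new)  [load 100/140]
  120 → break 8 (new)  [load 120/140]
8 commercial breaks opened.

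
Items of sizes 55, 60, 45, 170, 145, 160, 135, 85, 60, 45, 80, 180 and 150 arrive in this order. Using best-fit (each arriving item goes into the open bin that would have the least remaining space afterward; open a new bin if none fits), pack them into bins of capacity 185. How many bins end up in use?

  55 → bin 1 (new)  [load 55/185]
  60 → bin 1  [load 115/185]
  45 → bin 1  [load 160/185]
  170 → bin 2 (new)  [load 170/185]
  145 → bin 3 (new)  [load 145/185]
  160 → bin 4 (new)  [load 160/185]
  135 → bin 5 (new)  [load 135/185]
  85 → bin 6 (new)  [load 85/185]
  60 → bin 6  [load 145/185]
  45 → bin 5  [load 180/185]
  80 → bin 7 (new)  [load 80/185]
  180 → bin 8 (new)  [load 180/185]
  150 → bin 9 (new)  [load 150/185]
9 bins opened.

9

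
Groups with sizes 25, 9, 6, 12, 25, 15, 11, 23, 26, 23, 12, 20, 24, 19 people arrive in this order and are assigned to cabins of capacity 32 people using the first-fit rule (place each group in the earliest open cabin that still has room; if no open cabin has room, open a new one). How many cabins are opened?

10

  25 → cabin 1 (new)  [load 25/32]
  9 → cabin 2 (new)  [load 9/32]
  6 → cabin 1  [load 31/32]
  12 → cabin 2  [load 21/32]
  25 → cabin 3 (new)  [load 25/32]
  15 → cabin 4 (new)  [load 15/32]
  11 → cabin 2  [load 32/32]
  23 → cabin 5 (new)  [load 23/32]
  26 → cabin 6 (new)  [load 26/32]
  23 → cabin 7 (new)  [load 23/32]
  12 → cabin 4  [load 27/32]
  20 → cabin 8 (new)  [load 20/32]
  24 → cabin 9 (new)  [load 24/32]
  19 → cabin 10 (new)  [load 19/32]
10 cabins opened.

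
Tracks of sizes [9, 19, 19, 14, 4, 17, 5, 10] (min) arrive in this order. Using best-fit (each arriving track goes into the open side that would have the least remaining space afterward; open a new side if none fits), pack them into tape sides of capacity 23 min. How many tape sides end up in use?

  9 → side 1 (new)  [load 9/23]
  19 → side 2 (new)  [load 19/23]
  19 → side 3 (new)  [load 19/23]
  14 → side 1  [load 23/23]
  4 → side 2  [load 23/23]
  17 → side 4 (new)  [load 17/23]
  5 → side 4  [load 22/23]
  10 → side 5 (new)  [load 10/23]
5 tape sides opened.

5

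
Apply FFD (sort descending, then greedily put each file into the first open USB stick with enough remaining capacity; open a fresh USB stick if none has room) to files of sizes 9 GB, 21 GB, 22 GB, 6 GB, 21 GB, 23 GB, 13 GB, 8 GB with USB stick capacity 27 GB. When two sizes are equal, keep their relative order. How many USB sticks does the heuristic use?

Sorted descending: 23, 22, 21, 21, 13, 9, 8, 6.
  23 → USB stick 1 (new)  [load 23/27]
  22 → USB stick 2 (new)  [load 22/27]
  21 → USB stick 3 (new)  [load 21/27]
  21 → USB stick 4 (new)  [load 21/27]
  13 → USB stick 5 (new)  [load 13/27]
  9 → USB stick 5  [load 22/27]
  8 → USB stick 6 (new)  [load 8/27]
  6 → USB stick 3  [load 27/27]
6 USB sticks opened.

6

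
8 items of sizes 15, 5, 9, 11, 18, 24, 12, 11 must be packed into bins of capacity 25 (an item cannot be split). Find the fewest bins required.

5

Total = 24 + 18 + 15 + 12 + 11 + 11 + 9 + 5 = 105.
Lower bound: ⌈105/25⌉ = 5 bins.
A packing using 5 bins:
  bin 1: 24 = 24
  bin 2: 18 + 5 = 23
  bin 3: 15 + 9 = 24
  bin 4: 12 + 11 = 23
  bin 5: 11 = 11
This matches the lower bound, so 5 is optimal.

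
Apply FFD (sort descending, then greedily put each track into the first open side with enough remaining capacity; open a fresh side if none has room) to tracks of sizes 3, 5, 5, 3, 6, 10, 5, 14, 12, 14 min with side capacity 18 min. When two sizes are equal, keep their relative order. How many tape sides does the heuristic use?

Sorted descending: 14, 14, 12, 10, 6, 5, 5, 5, 3, 3.
  14 → side 1 (new)  [load 14/18]
  14 → side 2 (new)  [load 14/18]
  12 → side 3 (new)  [load 12/18]
  10 → side 4 (new)  [load 10/18]
  6 → side 3  [load 18/18]
  5 → side 4  [load 15/18]
  5 → side 5 (new)  [load 5/18]
  5 → side 5  [load 10/18]
  3 → side 1  [load 17/18]
  3 → side 2  [load 17/18]
5 tape sides opened.

5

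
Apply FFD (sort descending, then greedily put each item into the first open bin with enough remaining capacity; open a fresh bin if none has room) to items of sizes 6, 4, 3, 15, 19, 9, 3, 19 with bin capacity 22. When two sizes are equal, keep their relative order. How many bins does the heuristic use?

Sorted descending: 19, 19, 15, 9, 6, 4, 3, 3.
  19 → bin 1 (new)  [load 19/22]
  19 → bin 2 (new)  [load 19/22]
  15 → bin 3 (new)  [load 15/22]
  9 → bin 4 (new)  [load 9/22]
  6 → bin 3  [load 21/22]
  4 → bin 4  [load 13/22]
  3 → bin 1  [load 22/22]
  3 → bin 2  [load 22/22]
4 bins opened.

4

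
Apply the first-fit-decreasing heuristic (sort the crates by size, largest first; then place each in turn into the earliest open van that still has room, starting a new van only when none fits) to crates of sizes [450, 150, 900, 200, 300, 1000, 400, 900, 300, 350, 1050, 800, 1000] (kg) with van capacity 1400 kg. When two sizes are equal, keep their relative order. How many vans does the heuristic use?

Sorted descending: 1050, 1000, 1000, 900, 900, 800, 450, 400, 350, 300, 300, 200, 150.
  1050 → van 1 (new)  [load 1050/1400]
  1000 → van 2 (new)  [load 1000/1400]
  1000 → van 3 (new)  [load 1000/1400]
  900 → van 4 (new)  [load 900/1400]
  900 → van 5 (new)  [load 900/1400]
  800 → van 6 (new)  [load 800/1400]
  450 → van 4  [load 1350/1400]
  400 → van 2  [load 1400/1400]
  350 → van 1  [load 1400/1400]
  300 → van 3  [load 1300/1400]
  300 → van 5  [load 1200/1400]
  200 → van 5  [load 1400/1400]
  150 → van 6  [load 950/1400]
6 vans opened.

6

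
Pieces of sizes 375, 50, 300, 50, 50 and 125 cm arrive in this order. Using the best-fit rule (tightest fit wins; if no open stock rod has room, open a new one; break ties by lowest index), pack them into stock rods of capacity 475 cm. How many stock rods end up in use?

  375 → stock rod 1 (new)  [load 375/475]
  50 → stock rod 1  [load 425/475]
  300 → stock rod 2 (new)  [load 300/475]
  50 → stock rod 1  [load 475/475]
  50 → stock rod 2  [load 350/475]
  125 → stock rod 2  [load 475/475]
2 stock rods opened.

2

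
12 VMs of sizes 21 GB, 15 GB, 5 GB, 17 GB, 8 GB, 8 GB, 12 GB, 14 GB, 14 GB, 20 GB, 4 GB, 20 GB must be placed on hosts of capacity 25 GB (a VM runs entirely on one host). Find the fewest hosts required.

Total = 21 + 20 + 20 + 17 + 15 + 14 + 14 + 12 + 8 + 8 + 5 + 4 = 158 GB.
Lower bound: ⌈158/25⌉ = 7 hosts.
A packing using 8 hosts:
  host 1: 21 + 4 = 25
  host 2: 20 + 5 = 25
  host 3: 20 = 20
  host 4: 17 + 8 = 25
  host 5: 15 + 8 = 23
  host 6: 14 = 14
  host 7: 14 = 14
  host 8: 12 = 12
No arrangement into 7 hosts stays within capacity, so 8 is optimal.

8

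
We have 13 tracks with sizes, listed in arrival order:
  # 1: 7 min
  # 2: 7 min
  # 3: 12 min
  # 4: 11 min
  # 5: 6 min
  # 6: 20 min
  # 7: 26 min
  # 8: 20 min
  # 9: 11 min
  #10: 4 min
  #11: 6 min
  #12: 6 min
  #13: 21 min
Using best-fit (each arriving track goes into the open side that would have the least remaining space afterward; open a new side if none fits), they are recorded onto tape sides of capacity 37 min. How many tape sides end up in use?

5

  7 → side 1 (new)  [load 7/37]
  7 → side 1  [load 14/37]
  12 → side 1  [load 26/37]
  11 → side 1  [load 37/37]
  6 → side 2 (new)  [load 6/37]
  20 → side 2  [load 26/37]
  26 → side 3 (new)  [load 26/37]
  20 → side 4 (new)  [load 20/37]
  11 → side 2  [load 37/37]
  4 → side 3  [load 30/37]
  6 → side 3  [load 36/37]
  6 → side 4  [load 26/37]
  21 → side 5 (new)  [load 21/37]
5 tape sides opened.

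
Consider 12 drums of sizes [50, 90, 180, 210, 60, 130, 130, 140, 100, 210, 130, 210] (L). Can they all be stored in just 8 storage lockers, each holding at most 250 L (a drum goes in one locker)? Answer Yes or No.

A valid assignment using 8 storage lockers:
  locker 1: 210 = 210
  locker 2: 210 = 210
  locker 3: 210 = 210
  locker 4: 180 + 60 = 240
  locker 5: 140 + 100 = 240
  locker 6: 130 + 90 = 220
  locker 7: 130 + 50 = 180
  locker 8: 130 = 130
Every load is within 250 L, so 8 storage lockers suffice.

Yes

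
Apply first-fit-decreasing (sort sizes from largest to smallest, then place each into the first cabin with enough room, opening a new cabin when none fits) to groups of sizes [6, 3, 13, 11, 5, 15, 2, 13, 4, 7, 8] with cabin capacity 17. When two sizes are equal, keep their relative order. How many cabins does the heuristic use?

6

Sorted descending: 15, 13, 13, 11, 8, 7, 6, 5, 4, 3, 2.
  15 → cabin 1 (new)  [load 15/17]
  13 → cabin 2 (new)  [load 13/17]
  13 → cabin 3 (new)  [load 13/17]
  11 → cabin 4 (new)  [load 11/17]
  8 → cabin 5 (new)  [load 8/17]
  7 → cabin 5  [load 15/17]
  6 → cabin 4  [load 17/17]
  5 → cabin 6 (new)  [load 5/17]
  4 → cabin 2  [load 17/17]
  3 → cabin 3  [load 16/17]
  2 → cabin 1  [load 17/17]
6 cabins opened.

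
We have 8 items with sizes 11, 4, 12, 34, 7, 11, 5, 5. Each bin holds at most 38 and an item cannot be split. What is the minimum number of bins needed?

Total = 34 + 12 + 11 + 11 + 7 + 5 + 5 + 4 = 89.
Lower bound: ⌈89/38⌉ = 3 bins.
A packing using 3 bins:
  bin 1: 34 + 4 = 38
  bin 2: 12 + 11 + 11 = 34
  bin 3: 7 + 5 + 5 = 17
This matches the lower bound, so 3 is optimal.

3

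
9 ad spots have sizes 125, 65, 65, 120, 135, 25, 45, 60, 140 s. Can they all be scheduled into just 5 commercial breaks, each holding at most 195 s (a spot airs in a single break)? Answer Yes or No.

Yes

A valid assignment using 5 commercial breaks:
  break 1: 140 + 45 = 185
  break 2: 135 + 60 = 195
  break 3: 125 + 65 = 190
  break 4: 120 + 65 = 185
  break 5: 25 = 25
Every load is within 195 s, so 5 commercial breaks suffice.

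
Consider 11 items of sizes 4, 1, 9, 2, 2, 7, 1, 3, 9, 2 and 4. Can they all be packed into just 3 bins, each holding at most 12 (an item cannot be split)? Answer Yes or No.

Total = 44; ⌈44/12⌉ = 4.
At least 4 bins are required, but only 3 are allowed.

No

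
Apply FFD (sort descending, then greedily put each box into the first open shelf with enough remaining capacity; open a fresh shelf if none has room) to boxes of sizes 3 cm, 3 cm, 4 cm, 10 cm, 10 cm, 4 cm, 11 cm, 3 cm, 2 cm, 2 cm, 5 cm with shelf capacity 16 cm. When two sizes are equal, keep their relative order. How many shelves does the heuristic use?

4

Sorted descending: 11, 10, 10, 5, 4, 4, 3, 3, 3, 2, 2.
  11 → shelf 1 (new)  [load 11/16]
  10 → shelf 2 (new)  [load 10/16]
  10 → shelf 3 (new)  [load 10/16]
  5 → shelf 1  [load 16/16]
  4 → shelf 2  [load 14/16]
  4 → shelf 3  [load 14/16]
  3 → shelf 4 (new)  [load 3/16]
  3 → shelf 4  [load 6/16]
  3 → shelf 4  [load 9/16]
  2 → shelf 2  [load 16/16]
  2 → shelf 3  [load 16/16]
4 shelves opened.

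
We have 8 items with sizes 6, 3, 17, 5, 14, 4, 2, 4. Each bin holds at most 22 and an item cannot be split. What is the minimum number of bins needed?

Total = 17 + 14 + 6 + 5 + 4 + 4 + 3 + 2 = 55.
Lower bound: ⌈55/22⌉ = 3 bins.
A packing using 3 bins:
  bin 1: 17 + 5 = 22
  bin 2: 14 + 6 + 2 = 22
  bin 3: 4 + 4 + 3 = 11
This matches the lower bound, so 3 is optimal.

3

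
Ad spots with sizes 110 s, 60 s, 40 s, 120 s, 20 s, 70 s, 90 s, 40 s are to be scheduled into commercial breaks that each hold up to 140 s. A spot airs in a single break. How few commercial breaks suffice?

5

Total = 120 + 110 + 90 + 70 + 60 + 40 + 40 + 20 = 550 s.
Lower bound: ⌈550/140⌉ = 4 commercial breaks.
A packing using 5 commercial breaks:
  break 1: 120 + 20 = 140
  break 2: 110 = 110
  break 3: 90 + 40 = 130
  break 4: 70 + 60 = 130
  break 5: 40 = 40
No arrangement into 4 commercial breaks stays within capacity, so 5 is optimal.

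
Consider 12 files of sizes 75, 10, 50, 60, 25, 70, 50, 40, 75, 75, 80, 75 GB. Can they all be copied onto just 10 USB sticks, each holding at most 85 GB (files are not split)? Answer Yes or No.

A valid assignment using 10 USB sticks:
  USB stick 1: 80 = 80
  USB stick 2: 75 + 10 = 85
  USB stick 3: 75 = 75
  USB stick 4: 75 = 75
  USB stick 5: 75 = 75
  USB stick 6: 70 = 70
  USB stick 7: 60 + 25 = 85
  USB stick 8: 50 = 50
  USB stick 9: 50 = 50
  USB stick 10: 40 = 40
Every load is within 85 GB, so 10 USB sticks suffice.

Yes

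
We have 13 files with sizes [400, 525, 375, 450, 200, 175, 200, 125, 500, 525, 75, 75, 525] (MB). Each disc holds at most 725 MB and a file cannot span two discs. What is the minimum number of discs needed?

Total = 525 + 525 + 525 + 500 + 450 + 400 + 375 + 200 + 200 + 175 + 125 + 75 + 75 = 4150 MB.
Lower bound: ⌈4150/725⌉ = 6 discs.
Also, 7 files each exceed 725/2 MB, and no two of those can share a disc, so at least 7 discs are needed.
A packing using 7 discs:
  disc 1: 525 + 200 = 725
  disc 2: 525 + 200 = 725
  disc 3: 525 + 175 = 700
  disc 4: 500 + 125 + 75 = 700
  disc 5: 450 + 75 = 525
  disc 6: 400 = 400
  disc 7: 375 = 375
This matches the lower bound, so 7 is optimal.

7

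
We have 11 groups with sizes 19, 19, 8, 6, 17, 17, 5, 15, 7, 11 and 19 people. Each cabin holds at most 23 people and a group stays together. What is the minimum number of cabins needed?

7

Total = 19 + 19 + 19 + 17 + 17 + 15 + 11 + 8 + 7 + 6 + 5 = 143 people.
Lower bound: ⌈143/23⌉ = 7 cabins.
A packing using 7 cabins:
  cabin 1: 19 = 19
  cabin 2: 19 = 19
  cabin 3: 19 = 19
  cabin 4: 17 + 6 = 23
  cabin 5: 17 + 5 = 22
  cabin 6: 15 + 8 = 23
  cabin 7: 11 + 7 = 18
This matches the lower bound, so 7 is optimal.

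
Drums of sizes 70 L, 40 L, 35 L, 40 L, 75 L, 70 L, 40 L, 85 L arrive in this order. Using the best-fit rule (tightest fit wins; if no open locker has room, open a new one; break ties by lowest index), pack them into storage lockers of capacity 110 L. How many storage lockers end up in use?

  70 → locker 1 (new)  [load 70/110]
  40 → locker 1  [load 110/110]
  35 → locker 2 (new)  [load 35/110]
  40 → locker 2  [load 75/110]
  75 → locker 3 (new)  [load 75/110]
  70 → locker 4 (new)  [load 70/110]
  40 → locker 4  [load 110/110]
  85 → locker 5 (new)  [load 85/110]
5 storage lockers opened.

5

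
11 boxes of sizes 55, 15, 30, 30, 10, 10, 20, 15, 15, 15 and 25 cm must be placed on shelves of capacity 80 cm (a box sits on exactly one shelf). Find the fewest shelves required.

Total = 55 + 30 + 30 + 25 + 20 + 15 + 15 + 15 + 15 + 10 + 10 = 240 cm.
Lower bound: ⌈240/80⌉ = 3 shelves.
A packing using 3 shelves:
  shelf 1: 55 + 25 = 80
  shelf 2: 30 + 30 + 20 = 80
  shelf 3: 15 + 15 + 15 + 15 + 10 + 10 = 80
This matches the lower bound, so 3 is optimal.

3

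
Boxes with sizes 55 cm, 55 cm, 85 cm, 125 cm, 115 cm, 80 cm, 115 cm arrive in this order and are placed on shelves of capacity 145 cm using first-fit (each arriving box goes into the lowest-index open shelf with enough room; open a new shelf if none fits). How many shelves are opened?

  55 → shelf 1 (new)  [load 55/145]
  55 → shelf 1  [load 110/145]
  85 → shelf 2 (new)  [load 85/145]
  125 → shelf 3 (new)  [load 125/145]
  115 → shelf 4 (new)  [load 115/145]
  80 → shelf 5 (new)  [load 80/145]
  115 → shelf 6 (new)  [load 115/145]
6 shelves opened.

6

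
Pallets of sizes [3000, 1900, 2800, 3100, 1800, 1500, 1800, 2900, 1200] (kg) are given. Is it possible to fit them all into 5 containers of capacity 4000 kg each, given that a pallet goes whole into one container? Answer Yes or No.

Total = 20000 kg; ⌈20000/4000⌉ = 5.
The bound of 5 does not rule out 5, but exhaustive search shows no assignment into 5 containers of capacity 4000 kg exists — the minimum is 6.

No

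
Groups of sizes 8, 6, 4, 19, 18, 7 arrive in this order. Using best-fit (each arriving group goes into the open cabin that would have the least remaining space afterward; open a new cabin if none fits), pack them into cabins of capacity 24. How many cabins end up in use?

4

  8 → cabin 1 (new)  [load 8/24]
  6 → cabin 1  [load 14/24]
  4 → cabin 1  [load 18/24]
  19 → cabin 2 (new)  [load 19/24]
  18 → cabin 3 (new)  [load 18/24]
  7 → cabin 4 (new)  [load 7/24]
4 cabins opened.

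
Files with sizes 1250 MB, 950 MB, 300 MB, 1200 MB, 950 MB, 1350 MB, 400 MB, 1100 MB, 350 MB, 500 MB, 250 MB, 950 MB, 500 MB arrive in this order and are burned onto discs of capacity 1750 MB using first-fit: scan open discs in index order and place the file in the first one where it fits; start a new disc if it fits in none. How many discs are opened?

  1250 → disc 1 (new)  [load 1250/1750]
  950 → disc 2 (new)  [load 950/1750]
  300 → disc 1  [load 1550/1750]
  1200 → disc 3 (new)  [load 1200/1750]
  950 → disc 4 (new)  [load 950/1750]
  1350 → disc 5 (new)  [load 1350/1750]
  400 → disc 2  [load 1350/1750]
  1100 → disc 6 (new)  [load 1100/1750]
  350 → disc 2  [load 1700/1750]
  500 → disc 3  [load 1700/1750]
  250 → disc 4  [load 1200/1750]
  950 → disc 7 (new)  [load 950/1750]
  500 → disc 4  [load 1700/1750]
7 discs opened.

7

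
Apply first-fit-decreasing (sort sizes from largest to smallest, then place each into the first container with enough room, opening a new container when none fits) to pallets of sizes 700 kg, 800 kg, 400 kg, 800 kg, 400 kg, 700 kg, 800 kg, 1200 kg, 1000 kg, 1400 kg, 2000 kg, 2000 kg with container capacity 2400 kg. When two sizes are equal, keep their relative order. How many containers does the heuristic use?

6

Sorted descending: 2000, 2000, 1400, 1200, 1000, 800, 800, 800, 700, 700, 400, 400.
  2000 → container 1 (new)  [load 2000/2400]
  2000 → container 2 (new)  [load 2000/2400]
  1400 → container 3 (new)  [load 1400/2400]
  1200 → container 4 (new)  [load 1200/2400]
  1000 → container 3  [load 2400/2400]
  800 → container 4  [load 2000/2400]
  800 → container 5 (new)  [load 800/2400]
  800 → container 5  [load 1600/2400]
  700 → container 5  [load 2300/2400]
  700 → container 6 (new)  [load 700/2400]
  400 → container 1  [load 2400/2400]
  400 → container 2  [load 2400/2400]
6 containers opened.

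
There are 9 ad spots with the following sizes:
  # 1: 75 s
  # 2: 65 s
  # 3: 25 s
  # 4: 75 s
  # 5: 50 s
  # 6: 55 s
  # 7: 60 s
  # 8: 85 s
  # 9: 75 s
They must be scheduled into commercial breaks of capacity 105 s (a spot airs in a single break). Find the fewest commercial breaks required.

Total = 85 + 75 + 75 + 75 + 65 + 60 + 55 + 50 + 25 = 565 s.
Lower bound: ⌈565/105⌉ = 6 commercial breaks.
Also, 7 ad spots each exceed 105/2 s, and no two of those can share a break, so at least 7 commercial breaks are needed.
A packing using 7 commercial breaks:
  break 1: 85 = 85
  break 2: 75 + 25 = 100
  break 3: 75 = 75
  break 4: 75 = 75
  break 5: 65 = 65
  break 6: 60 = 60
  break 7: 55 + 50 = 105
This matches the lower bound, so 7 is optimal.

7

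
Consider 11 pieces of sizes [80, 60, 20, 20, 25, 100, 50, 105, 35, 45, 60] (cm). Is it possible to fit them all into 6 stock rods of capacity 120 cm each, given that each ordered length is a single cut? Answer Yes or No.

Yes

A valid assignment using 6 stock rods:
  stock rod 1: 105 = 105
  stock rod 2: 100 + 20 = 120
  stock rod 3: 80 + 35 = 115
  stock rod 4: 60 + 60 = 120
  stock rod 5: 50 + 45 + 25 = 120
  stock rod 6: 20 = 20
Every load is within 120 cm, so 6 stock rods suffice.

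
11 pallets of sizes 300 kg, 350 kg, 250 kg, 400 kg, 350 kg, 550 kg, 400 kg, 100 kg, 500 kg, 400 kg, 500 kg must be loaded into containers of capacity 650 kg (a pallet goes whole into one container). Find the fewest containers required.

8

Total = 550 + 500 + 500 + 400 + 400 + 400 + 350 + 350 + 300 + 250 + 100 = 4100 kg.
Lower bound: ⌈4100/650⌉ = 7 containers.
Also, 8 pallets each exceed 325 kg, and no two of those can share a container, so at least 8 containers are needed.
A packing using 8 containers:
  container 1: 550 + 100 = 650
  container 2: 500 = 500
  container 3: 500 = 500
  container 4: 400 + 250 = 650
  container 5: 400 = 400
  container 6: 400 = 400
  container 7: 350 + 300 = 650
  container 8: 350 = 350
This matches the lower bound, so 8 is optimal.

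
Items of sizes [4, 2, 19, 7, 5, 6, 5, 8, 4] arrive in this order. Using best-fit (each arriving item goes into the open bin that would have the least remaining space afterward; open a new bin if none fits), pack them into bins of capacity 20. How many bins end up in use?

4

  4 → bin 1 (new)  [load 4/20]
  2 → bin 1  [load 6/20]
  19 → bin 2 (new)  [load 19/20]
  7 → bin 1  [load 13/20]
  5 → bin 1  [load 18/20]
  6 → bin 3 (new)  [load 6/20]
  5 → bin 3  [load 11/20]
  8 → bin 3  [load 19/20]
  4 → bin 4 (new)  [load 4/20]
4 bins opened.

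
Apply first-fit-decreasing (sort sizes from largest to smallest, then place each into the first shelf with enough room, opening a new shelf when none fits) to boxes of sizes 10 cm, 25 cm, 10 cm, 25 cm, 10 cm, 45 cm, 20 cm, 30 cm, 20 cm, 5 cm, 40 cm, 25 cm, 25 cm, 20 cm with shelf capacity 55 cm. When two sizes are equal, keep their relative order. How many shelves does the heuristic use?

6

Sorted descending: 45, 40, 30, 25, 25, 25, 25, 20, 20, 20, 10, 10, 10, 5.
  45 → shelf 1 (new)  [load 45/55]
  40 → shelf 2 (new)  [load 40/55]
  30 → shelf 3 (new)  [load 30/55]
  25 → shelf 3  [load 55/55]
  25 → shelf 4 (new)  [load 25/55]
  25 → shelf 4  [load 50/55]
  25 → shelf 5 (new)  [load 25/55]
  20 → shelf 5  [load 45/55]
  20 → shelf 6 (new)  [load 20/55]
  20 → shelf 6  [load 40/55]
  10 → shelf 1  [load 55/55]
  10 → shelf 2  [load 50/55]
  10 → shelf 5  [load 55/55]
  5 → shelf 2  [load 55/55]
6 shelves opened.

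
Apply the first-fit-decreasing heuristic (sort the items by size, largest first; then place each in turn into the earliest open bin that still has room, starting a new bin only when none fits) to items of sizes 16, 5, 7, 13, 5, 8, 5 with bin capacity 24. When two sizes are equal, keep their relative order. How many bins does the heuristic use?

3

Sorted descending: 16, 13, 8, 7, 5, 5, 5.
  16 → bin 1 (new)  [load 16/24]
  13 → bin 2 (new)  [load 13/24]
  8 → bin 1  [load 24/24]
  7 → bin 2  [load 20/24]
  5 → bin 3 (new)  [load 5/24]
  5 → bin 3  [load 10/24]
  5 → bin 3  [load 15/24]
3 bins opened.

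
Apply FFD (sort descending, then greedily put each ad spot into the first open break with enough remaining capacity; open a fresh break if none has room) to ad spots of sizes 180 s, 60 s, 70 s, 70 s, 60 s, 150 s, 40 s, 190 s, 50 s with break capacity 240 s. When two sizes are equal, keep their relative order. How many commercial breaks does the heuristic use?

Sorted descending: 190, 180, 150, 70, 70, 60, 60, 50, 40.
  190 → break 1 (new)  [load 190/240]
  180 → break 2 (new)  [load 180/240]
  150 → break 3 (new)  [load 150/240]
  70 → break 3  [load 220/240]
  70 → break 4 (new)  [load 70/240]
  60 → break 2  [load 240/240]
  60 → break 4  [load 130/240]
  50 → break 1  [load 240/240]
  40 → break 4  [load 170/240]
4 commercial breaks opened.

4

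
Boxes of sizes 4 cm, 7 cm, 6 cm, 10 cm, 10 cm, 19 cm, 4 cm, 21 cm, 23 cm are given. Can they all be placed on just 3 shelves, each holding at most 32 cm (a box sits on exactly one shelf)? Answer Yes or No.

Total = 104 cm; ⌈104/32⌉ = 4.
At least 4 shelves are required, but only 3 are allowed.

No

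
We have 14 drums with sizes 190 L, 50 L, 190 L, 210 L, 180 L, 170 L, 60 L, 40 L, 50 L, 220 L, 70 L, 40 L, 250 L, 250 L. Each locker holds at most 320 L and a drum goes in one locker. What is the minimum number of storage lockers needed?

Total = 250 + 250 + 220 + 210 + 190 + 190 + 180 + 170 + 70 + 60 + 50 + 50 + 40 + 40 = 1970 L.
Lower bound: ⌈1970/320⌉ = 7 storage lockers.
Also, 8 drums each exceed 160 L, and no two of those can share a locker, so at least 8 storage lockers are needed.
A packing using 8 storage lockers:
  locker 1: 250 + 70 = 320
  locker 2: 250 + 60 = 310
  locker 3: 220 + 50 + 50 = 320
  locker 4: 210 + 40 + 40 = 290
  locker 5: 190 = 190
  locker 6: 190 = 190
  locker 7: 180 = 180
  locker 8: 170 = 170
This matches the lower bound, so 8 is optimal.

8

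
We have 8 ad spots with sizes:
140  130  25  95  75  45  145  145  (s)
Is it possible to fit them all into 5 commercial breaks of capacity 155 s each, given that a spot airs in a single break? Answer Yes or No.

No

Total = 800 s; ⌈800/155⌉ = 6.
At least 6 commercial breaks are required, but only 5 are allowed.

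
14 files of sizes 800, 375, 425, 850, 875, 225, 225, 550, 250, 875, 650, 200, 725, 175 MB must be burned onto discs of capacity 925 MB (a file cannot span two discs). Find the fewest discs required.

9

Total = 875 + 875 + 850 + 800 + 725 + 650 + 550 + 425 + 375 + 250 + 225 + 225 + 200 + 175 = 7200 MB.
Lower bound: ⌈7200/925⌉ = 8 discs.
A packing using 9 discs:
  disc 1: 875 = 875
  disc 2: 875 = 875
  disc 3: 850 = 850
  disc 4: 800 = 800
  disc 5: 725 + 200 = 925
  disc 6: 650 + 250 = 900
  disc 7: 550 + 375 = 925
  disc 8: 425 + 225 + 225 = 875
  disc 9: 175 = 175
No arrangement into 8 discs stays within capacity, so 9 is optimal.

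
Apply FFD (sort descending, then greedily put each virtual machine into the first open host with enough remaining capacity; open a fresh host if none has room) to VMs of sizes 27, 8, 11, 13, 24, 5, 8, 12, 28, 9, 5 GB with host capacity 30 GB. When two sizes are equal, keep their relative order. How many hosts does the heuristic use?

6

Sorted descending: 28, 27, 24, 13, 12, 11, 9, 8, 8, 5, 5.
  28 → host 1 (new)  [load 28/30]
  27 → host 2 (new)  [load 27/30]
  24 → host 3 (new)  [load 24/30]
  13 → host 4 (new)  [load 13/30]
  12 → host 4  [load 25/30]
  11 → host 5 (new)  [load 11/30]
  9 → host 5  [load 20/30]
  8 → host 5  [load 28/30]
  8 → host 6 (new)  [load 8/30]
  5 → host 3  [load 29/30]
  5 → host 4  [load 30/30]
6 hosts opened.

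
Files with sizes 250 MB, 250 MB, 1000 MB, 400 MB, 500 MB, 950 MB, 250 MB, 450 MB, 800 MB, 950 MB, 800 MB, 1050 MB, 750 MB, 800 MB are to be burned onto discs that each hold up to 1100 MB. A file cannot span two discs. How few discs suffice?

Total = 1050 + 1000 + 950 + 950 + 800 + 800 + 800 + 750 + 500 + 450 + 400 + 250 + 250 + 250 = 9200 MB.
Lower bound: ⌈9200/1100⌉ = 9 discs.
A packing using 10 discs:
  disc 1: 1050 = 1050
  disc 2: 1000 = 1000
  disc 3: 950 = 950
  disc 4: 950 = 950
  disc 5: 800 + 250 = 1050
  disc 6: 800 + 250 = 1050
  disc 7: 800 + 250 = 1050
  disc 8: 750 = 750
  disc 9: 500 + 450 = 950
  disc 10: 400 = 400
No arrangement into 9 discs stays within capacity, so 10 is optimal.

10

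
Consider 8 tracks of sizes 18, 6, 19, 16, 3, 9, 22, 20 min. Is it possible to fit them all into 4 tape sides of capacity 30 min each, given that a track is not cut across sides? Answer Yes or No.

Total = 113 min; ⌈113/30⌉ = 4.
5 tracks each exceed half the capacity and cannot share a side, forcing at least 5 tape sides.
At least 5 tape sides are required, but only 4 are allowed.

No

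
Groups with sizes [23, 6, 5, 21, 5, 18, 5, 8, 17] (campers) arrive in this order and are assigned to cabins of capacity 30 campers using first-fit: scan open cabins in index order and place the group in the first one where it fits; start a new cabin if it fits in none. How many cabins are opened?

4

  23 → cabin 1 (new)  [load 23/30]
  6 → cabin 1  [load 29/30]
  5 → cabin 2 (new)  [load 5/30]
  21 → cabin 2  [load 26/30]
  5 → cabin 3 (new)  [load 5/30]
  18 → cabin 3  [load 23/30]
  5 → cabin 3  [load 28/30]
  8 → cabin 4 (new)  [load 8/30]
  17 → cabin 4  [load 25/30]
4 cabins opened.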